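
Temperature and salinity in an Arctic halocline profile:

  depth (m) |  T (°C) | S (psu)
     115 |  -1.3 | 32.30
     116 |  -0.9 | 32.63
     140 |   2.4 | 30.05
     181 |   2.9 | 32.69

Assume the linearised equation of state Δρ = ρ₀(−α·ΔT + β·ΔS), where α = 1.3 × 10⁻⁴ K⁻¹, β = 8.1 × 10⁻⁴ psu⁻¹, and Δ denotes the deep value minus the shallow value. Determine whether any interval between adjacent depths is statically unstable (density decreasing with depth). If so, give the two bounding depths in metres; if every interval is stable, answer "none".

116–140 m

Evaluate Δρ/ρ₀ = −αΔT + βΔS across each adjacent pair:
  115–116 m: −αΔT+βΔS = −(1.3 × 10⁻⁴)(+0.4)+(8.1 × 10⁻⁴)(+0.33) = 2.2 × 10⁻⁴ → stable
  116–140 m: −αΔT+βΔS = −(1.3 × 10⁻⁴)(+3.3)+(8.1 × 10⁻⁴)(-2.58) = -2.5 × 10⁻³ → UNSTABLE
  140–181 m: −αΔT+βΔS = −(1.3 × 10⁻⁴)(+0.5)+(8.1 × 10⁻⁴)(+2.64) = 2.1 × 10⁻³ → stable
The 116–140 m interval has Δρ < 0: lighter water underlies denser water.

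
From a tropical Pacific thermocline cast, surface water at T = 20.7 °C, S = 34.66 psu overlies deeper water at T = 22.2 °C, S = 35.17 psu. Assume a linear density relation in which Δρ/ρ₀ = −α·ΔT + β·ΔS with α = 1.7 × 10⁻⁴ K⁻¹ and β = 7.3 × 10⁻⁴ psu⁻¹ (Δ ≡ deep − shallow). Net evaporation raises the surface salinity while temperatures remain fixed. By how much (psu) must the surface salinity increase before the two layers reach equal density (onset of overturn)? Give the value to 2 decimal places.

0.16 psu

Neutral buoyancy requires −α(T_deep − T_surf) + β(S_deep − S_surf′) = 0.
S_surf′ = S_deep − (α/β)·ΔT = 35.17 − (1.7 × 10⁻⁴/7.3 × 10⁻⁴)·(+1.5) = 34.8207 psu.
Increase required: 34.8207 − 34.66 = 0.1607 psu.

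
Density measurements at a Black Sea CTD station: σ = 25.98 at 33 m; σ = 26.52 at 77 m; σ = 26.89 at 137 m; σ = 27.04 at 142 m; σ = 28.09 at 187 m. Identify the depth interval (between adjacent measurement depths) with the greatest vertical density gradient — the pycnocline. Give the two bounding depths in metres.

Compute the density gradient over each adjacent pair:
  33–77 m: Δρ/Δz = 0.54/44 = 0.012 kg m⁻⁴
  77–137 m: Δρ/Δz = 0.37/60 = 6.2 × 10⁻³ kg m⁻⁴
  137–142 m: Δρ/Δz = 0.15/5 = 0.030 kg m⁻⁴
  142–187 m: Δρ/Δz = 1.05/45 = 0.023 kg m⁻⁴
The largest gradient is in the 137–142 m interval — the pycnocline.

137–142 m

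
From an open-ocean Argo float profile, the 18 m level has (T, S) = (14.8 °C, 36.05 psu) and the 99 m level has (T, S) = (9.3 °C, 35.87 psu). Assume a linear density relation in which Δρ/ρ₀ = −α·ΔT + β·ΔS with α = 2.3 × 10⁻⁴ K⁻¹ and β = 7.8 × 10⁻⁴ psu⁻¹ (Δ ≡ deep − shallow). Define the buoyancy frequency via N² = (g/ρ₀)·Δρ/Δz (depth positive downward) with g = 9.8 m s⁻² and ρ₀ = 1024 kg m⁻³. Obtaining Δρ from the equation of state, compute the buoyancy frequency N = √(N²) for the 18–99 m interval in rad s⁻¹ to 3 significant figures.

ΔT = -5.5 K, ΔS = -0.18 psu (deep − shallow).
Δρ/ρ₀ = −αΔT + βΔS = 1.265 × 10⁻³ − 1.404 × 10⁻⁴ = 1.1246 × 10⁻³, so Δρ ≈ 1.152 kg m⁻³.
N² = (g/ρ₀)·Δρ/Δz = g·(Δρ/ρ₀)/Δz = 9.8 × 1.1246 × 10⁻³ / 81 = 1.3606 × 10⁻⁴ s⁻².
N = √(1.3606 × 10⁻⁴) = 0.011664 rad s⁻¹ ≈ 0.0117 rad s⁻¹.

0.0117 rad s⁻¹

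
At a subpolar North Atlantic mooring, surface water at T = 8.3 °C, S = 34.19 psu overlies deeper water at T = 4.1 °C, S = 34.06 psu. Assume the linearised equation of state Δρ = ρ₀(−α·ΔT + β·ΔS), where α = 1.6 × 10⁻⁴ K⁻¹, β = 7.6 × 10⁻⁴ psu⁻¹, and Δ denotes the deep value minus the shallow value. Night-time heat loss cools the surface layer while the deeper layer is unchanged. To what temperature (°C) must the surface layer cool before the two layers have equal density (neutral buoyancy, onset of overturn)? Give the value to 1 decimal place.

4.7 °C

Neutral buoyancy requires Δρ = 0, i.e. −α(T_deep − T_surf′) + β(S_deep − S_surf) = 0.
T_surf′ = T_deep − (β/α)·ΔS = 4.1 − (7.6 × 10⁻⁴/1.6 × 10⁻⁴)·(-0.13) = 4.717 °C.
Cooling required: 8.3 − (4.717) = 3.583 °C.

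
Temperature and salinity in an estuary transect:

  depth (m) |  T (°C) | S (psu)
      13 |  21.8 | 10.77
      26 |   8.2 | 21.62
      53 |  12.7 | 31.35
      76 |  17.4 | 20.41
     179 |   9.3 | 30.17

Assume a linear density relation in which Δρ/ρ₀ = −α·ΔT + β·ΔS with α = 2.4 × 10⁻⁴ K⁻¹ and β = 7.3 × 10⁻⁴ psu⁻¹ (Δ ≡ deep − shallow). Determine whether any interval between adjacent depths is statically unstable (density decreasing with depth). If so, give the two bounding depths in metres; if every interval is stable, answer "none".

Evaluate Δρ/ρ₀ = −αΔT + βΔS across each adjacent pair:
  13–26 m: −αΔT+βΔS = −(2.4 × 10⁻⁴)(-13.6)+(7.3 × 10⁻⁴)(+10.85) = 0.011 → stable
  26–53 m: −αΔT+βΔS = −(2.4 × 10⁻⁴)(+4.5)+(7.3 × 10⁻⁴)(+9.73) = 6.0 × 10⁻³ → stable
  53–76 m: −αΔT+βΔS = −(2.4 × 10⁻⁴)(+4.7)+(7.3 × 10⁻⁴)(-10.94) = -9.1 × 10⁻³ → UNSTABLE
  76–179 m: −αΔT+βΔS = −(2.4 × 10⁻⁴)(-8.1)+(7.3 × 10⁻⁴)(+9.76) = 9.1 × 10⁻³ → stable
The 53–76 m interval has Δρ < 0: lighter water underlies denser water.

53–76 m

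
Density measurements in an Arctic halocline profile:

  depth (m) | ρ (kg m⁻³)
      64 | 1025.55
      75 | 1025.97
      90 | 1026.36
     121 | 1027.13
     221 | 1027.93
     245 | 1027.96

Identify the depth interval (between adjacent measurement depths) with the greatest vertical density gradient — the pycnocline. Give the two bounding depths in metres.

Compute the density gradient over each adjacent pair:
  64–75 m: Δρ/Δz = 0.42/11 = 0.038 kg m⁻⁴
  75–90 m: Δρ/Δz = 0.39/15 = 0.026 kg m⁻⁴
  90–121 m: Δρ/Δz = 0.77/31 = 0.025 kg m⁻⁴
  121–221 m: Δρ/Δz = 0.80/100 = 8.0 × 10⁻³ kg m⁻⁴
  221–245 m: Δρ/Δz = 0.03/24 = 1.3 × 10⁻³ kg m⁻⁴
The largest gradient is in the 64–75 m interval — the pycnocline.

64–75 m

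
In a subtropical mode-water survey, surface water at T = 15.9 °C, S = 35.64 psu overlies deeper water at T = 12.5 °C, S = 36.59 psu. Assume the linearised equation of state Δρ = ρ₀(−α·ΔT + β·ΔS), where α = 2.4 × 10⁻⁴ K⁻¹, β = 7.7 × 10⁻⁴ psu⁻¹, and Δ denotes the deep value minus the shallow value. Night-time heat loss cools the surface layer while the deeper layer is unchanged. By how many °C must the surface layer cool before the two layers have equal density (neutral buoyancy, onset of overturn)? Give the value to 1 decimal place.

Neutral buoyancy requires Δρ = 0, i.e. −α(T_deep − T_surf′) + β(S_deep − S_surf) = 0.
T_surf′ = T_deep − (β/α)·ΔS = 12.5 − (7.7 × 10⁻⁴/2.4 × 10⁻⁴)·(+0.95) = 9.452 °C.
Cooling required: 15.9 − (9.452) = 6.448 °C.

6.4 °C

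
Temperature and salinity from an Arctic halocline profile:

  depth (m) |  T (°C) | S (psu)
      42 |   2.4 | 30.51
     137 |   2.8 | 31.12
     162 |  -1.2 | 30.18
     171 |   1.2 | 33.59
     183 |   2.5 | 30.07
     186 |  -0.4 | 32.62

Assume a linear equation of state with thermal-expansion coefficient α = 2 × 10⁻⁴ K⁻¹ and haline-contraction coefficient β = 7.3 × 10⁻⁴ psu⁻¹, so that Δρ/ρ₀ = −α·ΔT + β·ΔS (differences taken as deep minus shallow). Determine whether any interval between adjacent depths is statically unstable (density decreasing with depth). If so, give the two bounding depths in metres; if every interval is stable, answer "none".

171–183 m

Evaluate Δρ/ρ₀ = −αΔT + βΔS across each adjacent pair:
  42–137 m: −αΔT+βΔS = −(2 × 10⁻⁴)(+0.4)+(7.3 × 10⁻⁴)(+0.61) = 3.7 × 10⁻⁴ → stable
  137–162 m: −αΔT+βΔS = −(2 × 10⁻⁴)(-4.0)+(7.3 × 10⁻⁴)(-0.94) = 1.1 × 10⁻⁴ → stable
  162–171 m: −αΔT+βΔS = −(2 × 10⁻⁴)(+2.4)+(7.3 × 10⁻⁴)(+3.41) = 2.0 × 10⁻³ → stable
  171–183 m: −αΔT+βΔS = −(2 × 10⁻⁴)(+1.3)+(7.3 × 10⁻⁴)(-3.52) = -2.8 × 10⁻³ → UNSTABLE
  183–186 m: −αΔT+βΔS = −(2 × 10⁻⁴)(-2.9)+(7.3 × 10⁻⁴)(+2.55) = 2.4 × 10⁻³ → stable
The 171–183 m interval has Δρ < 0: lighter water underlies denser water.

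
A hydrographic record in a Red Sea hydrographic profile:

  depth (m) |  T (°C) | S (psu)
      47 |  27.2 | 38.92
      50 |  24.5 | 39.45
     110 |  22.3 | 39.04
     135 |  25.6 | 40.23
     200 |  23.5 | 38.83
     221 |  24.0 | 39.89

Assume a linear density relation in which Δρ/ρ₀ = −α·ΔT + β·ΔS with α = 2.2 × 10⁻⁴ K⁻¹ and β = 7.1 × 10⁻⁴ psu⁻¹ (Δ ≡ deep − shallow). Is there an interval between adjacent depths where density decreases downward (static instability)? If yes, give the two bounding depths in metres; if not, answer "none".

Evaluate Δρ/ρ₀ = −αΔT + βΔS across each adjacent pair:
  47–50 m: −αΔT+βΔS = −(2.2 × 10⁻⁴)(-2.7)+(7.1 × 10⁻⁴)(+0.53) = 9.7 × 10⁻⁴ → stable
  50–110 m: −αΔT+βΔS = −(2.2 × 10⁻⁴)(-2.2)+(7.1 × 10⁻⁴)(-0.41) = 1.9 × 10⁻⁴ → stable
  110–135 m: −αΔT+βΔS = −(2.2 × 10⁻⁴)(+3.3)+(7.1 × 10⁻⁴)(+1.19) = 1.2 × 10⁻⁴ → stable
  135–200 m: −αΔT+βΔS = −(2.2 × 10⁻⁴)(-2.1)+(7.1 × 10⁻⁴)(-1.40) = -5.3 × 10⁻⁴ → UNSTABLE
  200–221 m: −αΔT+βΔS = −(2.2 × 10⁻⁴)(+0.5)+(7.1 × 10⁻⁴)(+1.06) = 6.4 × 10⁻⁴ → stable
The 135–200 m interval has Δρ < 0: lighter water underlies denser water.

135–200 m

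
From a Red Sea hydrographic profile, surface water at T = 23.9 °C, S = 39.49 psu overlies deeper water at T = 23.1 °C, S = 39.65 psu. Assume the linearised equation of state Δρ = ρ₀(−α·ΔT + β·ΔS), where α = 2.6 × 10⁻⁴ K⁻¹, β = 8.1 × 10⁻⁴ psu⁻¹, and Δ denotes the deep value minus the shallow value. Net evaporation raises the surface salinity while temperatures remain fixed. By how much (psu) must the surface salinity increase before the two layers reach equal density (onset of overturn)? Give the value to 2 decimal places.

Neutral buoyancy requires −α(T_deep − T_surf) + β(S_deep − S_surf′) = 0.
S_surf′ = S_deep − (α/β)·ΔT = 39.65 − (2.6 × 10⁻⁴/8.1 × 10⁻⁴)·(-0.8) = 39.9068 psu.
Increase required: 39.9068 − 39.49 = 0.4168 psu.

0.42 psu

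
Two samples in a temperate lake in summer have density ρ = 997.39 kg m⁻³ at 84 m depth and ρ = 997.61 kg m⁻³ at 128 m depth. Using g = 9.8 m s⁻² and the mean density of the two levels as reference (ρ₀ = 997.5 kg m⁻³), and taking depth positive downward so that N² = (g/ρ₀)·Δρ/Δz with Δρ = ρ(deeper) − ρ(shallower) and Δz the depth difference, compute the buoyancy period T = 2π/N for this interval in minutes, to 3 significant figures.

14.9 min

Δρ = 997.61 − 997.39 = 0.22 kg m⁻³ over Δz = 128 − 84 = 44 m.
N² = (9.8/997.5) × (0.22/44) = 4.9123 × 10⁻⁵ s⁻².
N = √(4.9123 × 10⁻⁵) = 7.0088 × 10⁻³ rad s⁻¹, so T = 2π/N = 896.47 s = 14.941 min ≈ 14.9 min.
Since Δρ > 0 the layer is stably stratified.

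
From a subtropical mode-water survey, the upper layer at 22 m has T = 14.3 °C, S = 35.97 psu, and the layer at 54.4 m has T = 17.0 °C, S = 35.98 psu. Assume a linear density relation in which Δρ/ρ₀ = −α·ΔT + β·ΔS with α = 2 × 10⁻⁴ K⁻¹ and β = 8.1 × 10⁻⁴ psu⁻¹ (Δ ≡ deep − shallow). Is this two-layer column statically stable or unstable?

ΔT = 17.0 − 14.3 = +2.7 K and ΔS = 35.98 − 35.97 = +0.01 psu (deep − shallow).
−αΔT = -5.40 × 10⁻⁴; βΔS = 8.10 × 10⁻⁶; sum Δρ/ρ₀ = -5.319 × 10⁻⁴.
Δρ/ρ₀ < 0, so Δρ < 0: deeper water is lighter → statically unstable; the column would overturn.

unstable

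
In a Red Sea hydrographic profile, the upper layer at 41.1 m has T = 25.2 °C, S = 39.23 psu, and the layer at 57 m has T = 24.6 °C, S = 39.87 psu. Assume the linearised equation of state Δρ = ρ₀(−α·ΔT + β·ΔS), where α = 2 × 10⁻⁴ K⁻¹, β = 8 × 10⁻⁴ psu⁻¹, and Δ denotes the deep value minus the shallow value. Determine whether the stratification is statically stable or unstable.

ΔT = 24.6 − 25.2 = -0.6 K and ΔS = 39.87 − 39.23 = +0.64 psu (deep − shallow).
−αΔT = 1.20 × 10⁻⁴; βΔS = 5.12 × 10⁻⁴; sum Δρ/ρ₀ = 6.32 × 10⁻⁴.
Δρ/ρ₀ > 0, so Δρ > 0: deeper water is denser → statically stable.

stable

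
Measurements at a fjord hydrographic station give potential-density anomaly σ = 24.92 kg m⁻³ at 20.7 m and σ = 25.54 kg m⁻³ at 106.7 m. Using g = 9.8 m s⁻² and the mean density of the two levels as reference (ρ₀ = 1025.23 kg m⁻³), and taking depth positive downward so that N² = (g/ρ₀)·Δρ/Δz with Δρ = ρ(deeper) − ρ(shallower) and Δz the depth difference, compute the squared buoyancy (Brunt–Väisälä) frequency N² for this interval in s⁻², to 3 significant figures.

6.89 × 10⁻⁵ s⁻²

Δρ = 1025.54 − 1024.92 = 0.62 kg m⁻³ over Δz = 106.7 − 20.7 = 86 m.
N² = (9.8/1025.23) × (0.62/86) = 6.8913 × 10⁻⁵ s⁻² ≈ 6.89 × 10⁻⁵ s⁻².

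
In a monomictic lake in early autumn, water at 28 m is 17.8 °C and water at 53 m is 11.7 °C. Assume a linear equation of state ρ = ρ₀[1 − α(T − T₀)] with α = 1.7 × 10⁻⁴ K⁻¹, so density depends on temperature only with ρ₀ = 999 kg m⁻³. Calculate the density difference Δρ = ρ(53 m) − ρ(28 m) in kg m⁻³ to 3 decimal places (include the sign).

+1.036 kg m⁻³

ΔT = -6.1 K, Δρ/ρ₀ = −αΔT = 1.037 × 10⁻³.
Δρ = 999 × (1.037 × 10⁻³) = +1.036 kg m⁻³.
Positive Δρ: denser below, stable.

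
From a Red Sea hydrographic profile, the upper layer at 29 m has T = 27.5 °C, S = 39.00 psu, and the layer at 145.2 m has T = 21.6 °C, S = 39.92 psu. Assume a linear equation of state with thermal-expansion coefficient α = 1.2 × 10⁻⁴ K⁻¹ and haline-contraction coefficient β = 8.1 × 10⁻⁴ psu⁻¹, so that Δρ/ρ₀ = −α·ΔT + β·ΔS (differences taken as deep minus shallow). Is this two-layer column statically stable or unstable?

ΔT = 21.6 − 27.5 = -5.9 K and ΔS = 39.92 − 39.00 = +0.92 psu (deep − shallow).
−αΔT = 7.08 × 10⁻⁴; βΔS = 7.452 × 10⁻⁴; sum Δρ/ρ₀ = 1.4532 × 10⁻³.
Δρ/ρ₀ > 0, so Δρ > 0: deeper water is denser → statically stable.

stable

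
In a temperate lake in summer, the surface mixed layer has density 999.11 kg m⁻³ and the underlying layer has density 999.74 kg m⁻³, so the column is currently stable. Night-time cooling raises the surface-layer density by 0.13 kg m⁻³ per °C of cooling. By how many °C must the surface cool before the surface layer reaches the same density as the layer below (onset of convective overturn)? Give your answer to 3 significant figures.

4.85 °C

Density deficit of the surface layer: 999.74 − 999.11 = 0.63 kg m⁻³.
Required change = 0.63 / 0.13 = 4.85 °C.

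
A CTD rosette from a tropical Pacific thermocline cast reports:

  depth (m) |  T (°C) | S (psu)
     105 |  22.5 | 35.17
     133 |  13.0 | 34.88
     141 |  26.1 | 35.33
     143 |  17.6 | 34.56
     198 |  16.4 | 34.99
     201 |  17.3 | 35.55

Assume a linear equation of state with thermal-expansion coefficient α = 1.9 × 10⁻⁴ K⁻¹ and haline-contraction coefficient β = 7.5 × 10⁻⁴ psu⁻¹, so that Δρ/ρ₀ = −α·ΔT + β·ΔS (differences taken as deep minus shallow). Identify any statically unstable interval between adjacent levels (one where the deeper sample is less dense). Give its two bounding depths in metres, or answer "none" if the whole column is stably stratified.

133–141 m

Evaluate Δρ/ρ₀ = −αΔT + βΔS across each adjacent pair:
  105–133 m: −αΔT+βΔS = −(1.9 × 10⁻⁴)(-9.5)+(7.5 × 10⁻⁴)(-0.29) = 1.6 × 10⁻³ → stable
  133–141 m: −αΔT+βΔS = −(1.9 × 10⁻⁴)(+13.1)+(7.5 × 10⁻⁴)(+0.45) = -2.2 × 10⁻³ → UNSTABLE
  141–143 m: −αΔT+βΔS = −(1.9 × 10⁻⁴)(-8.5)+(7.5 × 10⁻⁴)(-0.77) = 1.0 × 10⁻³ → stable
  143–198 m: −αΔT+βΔS = −(1.9 × 10⁻⁴)(-1.2)+(7.5 × 10⁻⁴)(+0.43) = 5.5 × 10⁻⁴ → stable
  198–201 m: −αΔT+βΔS = −(1.9 × 10⁻⁴)(+0.9)+(7.5 × 10⁻⁴)(+0.56) = 2.5 × 10⁻⁴ → stable
The 133–141 m interval has Δρ < 0: lighter water underlies denser water.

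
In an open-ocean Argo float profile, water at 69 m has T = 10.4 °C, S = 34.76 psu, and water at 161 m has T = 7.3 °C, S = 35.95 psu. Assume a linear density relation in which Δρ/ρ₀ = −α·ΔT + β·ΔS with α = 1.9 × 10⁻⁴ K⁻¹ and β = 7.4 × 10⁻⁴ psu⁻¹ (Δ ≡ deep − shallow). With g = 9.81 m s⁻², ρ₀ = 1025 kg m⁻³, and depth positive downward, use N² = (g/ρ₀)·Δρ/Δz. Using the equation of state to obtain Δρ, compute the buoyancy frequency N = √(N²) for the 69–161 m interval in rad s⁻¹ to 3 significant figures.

0.0125 rad s⁻¹

ΔT = -3.1 K, ΔS = +1.19 psu (deep − shallow).
Δρ/ρ₀ = −αΔT + βΔS = 5.89 × 10⁻⁴ + 8.806 × 10⁻⁴ = 1.4696 × 10⁻³, so Δρ ≈ 1.506 kg m⁻³.
N² = (g/ρ₀)·Δρ/Δz = g·(Δρ/ρ₀)/Δz = 9.81 × 1.4696 × 10⁻³ / 92 = 1.5670 × 10⁻⁴ s⁻².
N = √(1.5670 × 10⁻⁴) = 0.012518 rad s⁻¹ ≈ 0.0125 rad s⁻¹.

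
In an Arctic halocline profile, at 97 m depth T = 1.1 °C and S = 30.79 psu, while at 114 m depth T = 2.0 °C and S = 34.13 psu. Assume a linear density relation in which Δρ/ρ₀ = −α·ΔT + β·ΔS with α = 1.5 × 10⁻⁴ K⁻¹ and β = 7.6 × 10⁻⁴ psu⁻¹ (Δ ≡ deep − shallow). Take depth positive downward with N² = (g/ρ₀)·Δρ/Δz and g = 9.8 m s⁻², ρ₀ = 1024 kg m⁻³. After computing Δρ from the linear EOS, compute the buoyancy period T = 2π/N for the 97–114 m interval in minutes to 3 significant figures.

2.81 min

ΔT = +0.9 K, ΔS = +3.34 psu (deep − shallow).
Δρ/ρ₀ = −αΔT + βΔS = -1.35 × 10⁻⁴ + 2.5384 × 10⁻³ = 2.4034 × 10⁻³, so Δρ ≈ 2.461 kg m⁻³.
N² = (g/ρ₀)·Δρ/Δz = g·(Δρ/ρ₀)/Δz = 9.8 × 2.4034 × 10⁻³ / 17 = 1.3855 × 10⁻³ s⁻².
N = √(1.3855 × 10⁻³) = 0.037222 rad s⁻¹ → T = 2π/N = 168.80 s = 2.8133 min ≈ 2.81 min.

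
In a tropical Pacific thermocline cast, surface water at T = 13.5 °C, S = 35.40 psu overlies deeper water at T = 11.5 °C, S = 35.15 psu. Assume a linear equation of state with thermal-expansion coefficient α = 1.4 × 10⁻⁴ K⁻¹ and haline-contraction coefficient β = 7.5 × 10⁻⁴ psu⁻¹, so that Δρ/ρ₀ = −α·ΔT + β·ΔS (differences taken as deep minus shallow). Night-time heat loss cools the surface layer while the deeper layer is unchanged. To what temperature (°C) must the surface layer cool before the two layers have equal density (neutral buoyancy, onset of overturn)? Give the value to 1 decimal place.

Neutral buoyancy requires Δρ = 0, i.e. −α(T_deep − T_surf′) + β(S_deep − S_surf) = 0.
T_surf′ = T_deep − (β/α)·ΔS = 11.5 − (7.5 × 10⁻⁴/1.4 × 10⁻⁴)·(-0.25) = 12.839 °C.
Cooling required: 13.5 − (12.839) = 0.661 °C.

12.8 °C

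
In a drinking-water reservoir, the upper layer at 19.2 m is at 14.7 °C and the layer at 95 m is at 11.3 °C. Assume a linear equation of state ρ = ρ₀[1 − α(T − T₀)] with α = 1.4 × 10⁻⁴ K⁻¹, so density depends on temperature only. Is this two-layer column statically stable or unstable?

stable

ΔT = 11.3 − 14.7 = -3.4 K, so Δρ/ρ₀ = −αΔT = 4.76 × 10⁻⁴.
Δρ/ρ₀ > 0, so Δρ > 0: deeper water is denser → statically stable.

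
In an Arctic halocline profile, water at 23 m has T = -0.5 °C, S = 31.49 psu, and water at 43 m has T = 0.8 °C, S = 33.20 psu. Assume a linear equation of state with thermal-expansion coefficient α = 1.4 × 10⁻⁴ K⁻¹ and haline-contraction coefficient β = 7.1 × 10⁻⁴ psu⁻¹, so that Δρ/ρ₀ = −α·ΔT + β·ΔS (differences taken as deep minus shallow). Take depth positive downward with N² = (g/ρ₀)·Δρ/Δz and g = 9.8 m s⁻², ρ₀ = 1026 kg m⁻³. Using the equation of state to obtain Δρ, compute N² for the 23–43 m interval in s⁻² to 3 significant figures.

5.06 × 10⁻⁴ s⁻²

ΔT = +1.3 K, ΔS = +1.71 psu (deep − shallow).
Δρ/ρ₀ = −αΔT + βΔS = -1.82 × 10⁻⁴ + 1.2141 × 10⁻³ = 1.0321 × 10⁻³, so Δρ ≈ 1.059 kg m⁻³.
N² = (g/ρ₀)·Δρ/Δz = g·(Δρ/ρ₀)/Δz = 9.8 × 1.0321 × 10⁻³ / 20 = 5.0573 × 10⁻⁴ s⁻² ≈ 5.06 × 10⁻⁴ s⁻².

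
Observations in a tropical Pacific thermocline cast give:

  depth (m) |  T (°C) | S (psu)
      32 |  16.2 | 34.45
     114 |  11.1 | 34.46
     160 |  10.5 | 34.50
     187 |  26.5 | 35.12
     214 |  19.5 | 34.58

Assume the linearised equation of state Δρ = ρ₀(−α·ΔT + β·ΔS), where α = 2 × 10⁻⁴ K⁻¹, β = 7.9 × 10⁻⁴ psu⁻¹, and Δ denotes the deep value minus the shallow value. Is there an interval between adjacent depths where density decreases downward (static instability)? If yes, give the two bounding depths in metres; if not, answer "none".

Evaluate Δρ/ρ₀ = −αΔT + βΔS across each adjacent pair:
  32–114 m: −αΔT+βΔS = −(2 × 10⁻⁴)(-5.1)+(7.9 × 10⁻⁴)(+0.01) = 1.0 × 10⁻³ → stable
  114–160 m: −αΔT+βΔS = −(2 × 10⁻⁴)(-0.6)+(7.9 × 10⁻⁴)(+0.04) = 1.5 × 10⁻⁴ → stable
  160–187 m: −αΔT+βΔS = −(2 × 10⁻⁴)(+16.0)+(7.9 × 10⁻⁴)(+0.62) = -2.7 × 10⁻³ → UNSTABLE
  187–214 m: −αΔT+βΔS = −(2 × 10⁻⁴)(-7.0)+(7.9 × 10⁻⁴)(-0.54) = 9.7 × 10⁻⁴ → stable
The 160–187 m interval has Δρ < 0: lighter water underlies denser water.

160–187 m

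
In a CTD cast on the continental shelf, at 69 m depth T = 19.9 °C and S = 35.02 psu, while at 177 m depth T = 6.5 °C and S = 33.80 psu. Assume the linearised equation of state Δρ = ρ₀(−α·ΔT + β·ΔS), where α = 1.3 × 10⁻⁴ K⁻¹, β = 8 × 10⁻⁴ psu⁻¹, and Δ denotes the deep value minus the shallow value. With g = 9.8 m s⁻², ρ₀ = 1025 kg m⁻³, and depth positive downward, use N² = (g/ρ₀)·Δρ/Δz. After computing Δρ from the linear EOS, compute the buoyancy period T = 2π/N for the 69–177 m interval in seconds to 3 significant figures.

ΔT = -13.4 K, ΔS = -1.22 psu (deep − shallow).
Δρ/ρ₀ = −αΔT + βΔS = 1.742 × 10⁻³ − 9.76 × 10⁻⁴ = 7.66 × 10⁻⁴, so Δρ ≈ 0.7851 kg m⁻³.
N² = (g/ρ₀)·Δρ/Δz = g·(Δρ/ρ₀)/Δz = 9.8 × 7.66 × 10⁻⁴ / 108 = 6.9507 × 10⁻⁵ s⁻².
N = √(6.9507 × 10⁻⁵) = 8.3371 × 10⁻³ rad s⁻¹ → T = 2π/N = 753.64 s ≈ 754 s.

754 s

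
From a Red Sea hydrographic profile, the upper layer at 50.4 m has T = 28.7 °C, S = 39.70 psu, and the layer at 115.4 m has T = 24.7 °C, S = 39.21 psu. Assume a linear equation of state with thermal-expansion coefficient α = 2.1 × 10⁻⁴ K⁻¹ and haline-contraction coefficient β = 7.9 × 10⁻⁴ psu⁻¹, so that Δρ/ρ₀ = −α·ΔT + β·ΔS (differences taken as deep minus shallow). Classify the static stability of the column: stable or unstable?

stable

ΔT = 24.7 − 28.7 = -4.0 K and ΔS = 39.21 − 39.70 = -0.49 psu (deep − shallow).
−αΔT = 8.40 × 10⁻⁴; βΔS = -3.871 × 10⁻⁴; sum Δρ/ρ₀ = 4.529 × 10⁻⁴.
Δρ/ρ₀ > 0, so Δρ > 0: deeper water is denser → statically stable.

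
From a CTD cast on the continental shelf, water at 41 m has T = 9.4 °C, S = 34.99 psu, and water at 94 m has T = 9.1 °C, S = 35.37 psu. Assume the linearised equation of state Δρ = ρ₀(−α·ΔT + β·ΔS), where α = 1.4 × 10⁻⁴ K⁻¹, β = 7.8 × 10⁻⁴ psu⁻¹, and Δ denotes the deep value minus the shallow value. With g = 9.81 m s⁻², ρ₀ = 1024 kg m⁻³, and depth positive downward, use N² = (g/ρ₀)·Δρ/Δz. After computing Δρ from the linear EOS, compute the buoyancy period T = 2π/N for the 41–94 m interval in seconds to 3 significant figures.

794 s

ΔT = -0.3 K, ΔS = +0.38 psu (deep − shallow).
Δρ/ρ₀ = −αΔT + βΔS = 4.20 × 10⁻⁵ + 2.964 × 10⁻⁴ = 3.384 × 10⁻⁴, so Δρ ≈ 0.3465 kg m⁻³.
N² = (g/ρ₀)·Δρ/Δz = g·(Δρ/ρ₀)/Δz = 9.81 × 3.384 × 10⁻⁴ / 53 = 6.2636 × 10⁻⁵ s⁻².
N = √(6.2636 × 10⁻⁵) = 7.9143 × 10⁻³ rad s⁻¹ → T = 2π/N = 793.90 s ≈ 794 s.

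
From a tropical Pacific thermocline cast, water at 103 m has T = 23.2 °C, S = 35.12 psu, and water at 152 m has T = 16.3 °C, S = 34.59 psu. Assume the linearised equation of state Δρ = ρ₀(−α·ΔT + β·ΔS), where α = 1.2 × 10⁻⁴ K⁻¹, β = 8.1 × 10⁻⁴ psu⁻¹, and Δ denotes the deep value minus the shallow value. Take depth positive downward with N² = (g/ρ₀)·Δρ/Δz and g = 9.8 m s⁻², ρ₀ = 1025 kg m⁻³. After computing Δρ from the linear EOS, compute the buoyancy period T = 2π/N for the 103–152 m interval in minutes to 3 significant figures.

11.7 min

ΔT = -6.9 K, ΔS = -0.53 psu (deep − shallow).
Δρ/ρ₀ = −αΔT + βΔS = 8.28 × 10⁻⁴ − 4.293 × 10⁻⁴ = 3.987 × 10⁻⁴, so Δρ ≈ 0.4087 kg m⁻³.
N² = (g/ρ₀)·Δρ/Δz = g·(Δρ/ρ₀)/Δz = 9.8 × 3.987 × 10⁻⁴ / 49 = 7.9740 × 10⁻⁵ s⁻².
N = √(7.9740 × 10⁻⁵) = 8.9297 × 10⁻³ rad s⁻¹ → T = 2π/N = 703.63 s = 11.727 min ≈ 11.7 min.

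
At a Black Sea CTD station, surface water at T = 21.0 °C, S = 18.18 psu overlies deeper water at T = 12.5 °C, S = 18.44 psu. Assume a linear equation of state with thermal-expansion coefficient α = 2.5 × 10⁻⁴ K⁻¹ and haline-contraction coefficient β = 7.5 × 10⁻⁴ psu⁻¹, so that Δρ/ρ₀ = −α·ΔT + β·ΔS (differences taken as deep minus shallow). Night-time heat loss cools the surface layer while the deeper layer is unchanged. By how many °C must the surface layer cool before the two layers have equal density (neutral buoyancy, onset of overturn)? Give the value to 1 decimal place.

Neutral buoyancy requires Δρ = 0, i.e. −α(T_deep − T_surf′) + β(S_deep − S_surf) = 0.
T_surf′ = T_deep − (β/α)·ΔS = 12.5 − (7.5 × 10⁻⁴/2.5 × 10⁻⁴)·(+0.26) = 11.720 °C.
Cooling required: 21.0 − (11.720) = 9.280 °C.

9.3 °C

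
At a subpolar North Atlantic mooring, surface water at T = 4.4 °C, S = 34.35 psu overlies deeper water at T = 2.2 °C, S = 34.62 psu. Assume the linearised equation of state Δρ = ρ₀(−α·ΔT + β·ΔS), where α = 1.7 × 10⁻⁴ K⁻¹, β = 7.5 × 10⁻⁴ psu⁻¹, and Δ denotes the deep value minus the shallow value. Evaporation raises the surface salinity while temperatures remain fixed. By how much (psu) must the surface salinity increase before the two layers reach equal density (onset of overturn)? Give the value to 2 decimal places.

Neutral buoyancy requires −α(T_deep − T_surf) + β(S_deep − S_surf′) = 0.
S_surf′ = S_deep − (α/β)·ΔT = 34.62 − (1.7 × 10⁻⁴/7.5 × 10⁻⁴)·(-2.2) = 35.1187 psu.
Increase required: 35.1187 − 34.35 = 0.7687 psu.

0.77 psu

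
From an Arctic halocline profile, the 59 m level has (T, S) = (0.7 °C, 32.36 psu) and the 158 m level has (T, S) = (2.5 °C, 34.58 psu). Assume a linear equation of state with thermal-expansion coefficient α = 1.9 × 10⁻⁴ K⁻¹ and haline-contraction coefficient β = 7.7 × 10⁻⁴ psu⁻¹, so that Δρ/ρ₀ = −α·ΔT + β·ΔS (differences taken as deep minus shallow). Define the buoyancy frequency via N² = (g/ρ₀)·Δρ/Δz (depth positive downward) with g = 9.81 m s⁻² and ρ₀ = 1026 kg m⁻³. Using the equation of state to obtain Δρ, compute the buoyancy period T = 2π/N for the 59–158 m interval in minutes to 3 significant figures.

9.00 min

ΔT = +1.8 K, ΔS = +2.22 psu (deep − shallow).
Δρ/ρ₀ = −αΔT + βΔS = -3.42 × 10⁻⁴ + 1.7094 × 10⁻³ = 1.3674 × 10⁻³, so Δρ ≈ 1.403 kg m⁻³.
N² = (g/ρ₀)·Δρ/Δz = g·(Δρ/ρ₀)/Δz = 9.81 × 1.3674 × 10⁻³ / 99 = 1.3550 × 10⁻⁴ s⁻².
N = √(1.3550 × 10⁻⁴) = 0.011640 rad s⁻¹ → T = 2π/N = 539.79 s = 8.9965 min ≈ 9.00 min.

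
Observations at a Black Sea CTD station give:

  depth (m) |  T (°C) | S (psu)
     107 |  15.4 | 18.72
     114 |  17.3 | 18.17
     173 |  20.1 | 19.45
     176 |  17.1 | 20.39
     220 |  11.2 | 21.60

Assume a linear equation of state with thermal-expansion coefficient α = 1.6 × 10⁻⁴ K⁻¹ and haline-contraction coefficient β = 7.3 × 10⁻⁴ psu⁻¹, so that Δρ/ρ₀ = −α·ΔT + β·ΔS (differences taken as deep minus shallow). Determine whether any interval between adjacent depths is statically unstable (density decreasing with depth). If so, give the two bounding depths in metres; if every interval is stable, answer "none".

Evaluate Δρ/ρ₀ = −αΔT + βΔS across each adjacent pair:
  107–114 m: −αΔT+βΔS = −(1.6 × 10⁻⁴)(+1.9)+(7.3 × 10⁻⁴)(-0.55) = -7.1 × 10⁻⁴ → UNSTABLE
  114–173 m: −αΔT+βΔS = −(1.6 × 10⁻⁴)(+2.8)+(7.3 × 10⁻⁴)(+1.28) = 4.9 × 10⁻⁴ → stable
  173–176 m: −αΔT+βΔS = −(1.6 × 10⁻⁴)(-3.0)+(7.3 × 10⁻⁴)(+0.94) = 1.2 × 10⁻³ → stable
  176–220 m: −αΔT+βΔS = −(1.6 × 10⁻⁴)(-5.9)+(7.3 × 10⁻⁴)(+1.21) = 1.8 × 10⁻³ → stable
The 107–114 m interval has Δρ < 0: lighter water underlies denser water.

107–114 m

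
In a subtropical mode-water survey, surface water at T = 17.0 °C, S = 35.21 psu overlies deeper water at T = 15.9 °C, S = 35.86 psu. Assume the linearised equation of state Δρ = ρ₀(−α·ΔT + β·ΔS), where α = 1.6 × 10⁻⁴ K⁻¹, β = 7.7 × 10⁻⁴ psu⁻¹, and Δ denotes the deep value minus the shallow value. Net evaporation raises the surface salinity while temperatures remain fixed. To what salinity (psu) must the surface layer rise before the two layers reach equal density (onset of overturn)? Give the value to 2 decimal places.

36.09 psu

Neutral buoyancy requires −α(T_deep − T_surf) + β(S_deep − S_surf′) = 0.
S_surf′ = S_deep − (α/β)·ΔT = 35.86 − (1.6 × 10⁻⁴/7.7 × 10⁻⁴)·(-1.1) = 36.0886 psu.
Increase required: 36.0886 − 35.21 = 0.8786 psu.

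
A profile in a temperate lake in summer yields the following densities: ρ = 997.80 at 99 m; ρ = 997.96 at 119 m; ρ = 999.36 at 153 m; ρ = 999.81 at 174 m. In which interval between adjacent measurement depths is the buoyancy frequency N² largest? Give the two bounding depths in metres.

Compute the density gradient over each adjacent pair:
  99–119 m: Δρ/Δz = 0.16/20 = 8.0 × 10⁻³ kg m⁻⁴
  119–153 m: Δρ/Δz = 1.40/34 = 0.041 kg m⁻⁴
  153–174 m: Δρ/Δz = 0.45/21 = 0.021 kg m⁻⁴
The largest gradient is in the 119–153 m interval — the pycnocline.

119–153 m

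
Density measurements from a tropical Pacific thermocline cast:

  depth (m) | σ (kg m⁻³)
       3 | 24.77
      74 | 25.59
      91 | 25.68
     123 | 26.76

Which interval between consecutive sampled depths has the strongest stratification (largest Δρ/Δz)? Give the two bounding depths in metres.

91–123 m

Compute the density gradient over each adjacent pair:
  3–74 m: Δρ/Δz = 0.82/71 = 0.012 kg m⁻⁴
  74–91 m: Δρ/Δz = 0.09/17 = 5.3 × 10⁻³ kg m⁻⁴
  91–123 m: Δρ/Δz = 1.08/32 = 0.034 kg m⁻⁴
The largest gradient is in the 91–123 m interval — the pycnocline.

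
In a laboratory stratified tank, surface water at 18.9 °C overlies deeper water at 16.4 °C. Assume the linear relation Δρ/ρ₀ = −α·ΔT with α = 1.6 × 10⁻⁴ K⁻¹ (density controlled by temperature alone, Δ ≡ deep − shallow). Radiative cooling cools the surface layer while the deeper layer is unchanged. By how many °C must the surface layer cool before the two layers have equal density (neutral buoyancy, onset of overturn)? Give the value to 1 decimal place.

With temperature the only control, equal density requires T_surf′ = T_deep.
T_surf′ = 16.4 °C.
Cooling required: 18.9 − 16.4 = 2.5 °C.

2.5 °C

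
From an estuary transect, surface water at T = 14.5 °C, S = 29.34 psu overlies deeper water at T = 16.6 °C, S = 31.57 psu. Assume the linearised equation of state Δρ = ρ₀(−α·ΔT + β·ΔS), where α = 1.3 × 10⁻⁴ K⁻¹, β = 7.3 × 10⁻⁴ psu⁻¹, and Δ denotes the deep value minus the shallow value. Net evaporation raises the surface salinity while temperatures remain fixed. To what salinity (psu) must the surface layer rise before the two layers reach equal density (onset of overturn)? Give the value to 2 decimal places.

31.20 psu

Neutral buoyancy requires −α(T_deep − T_surf) + β(S_deep − S_surf′) = 0.
S_surf′ = S_deep − (α/β)·ΔT = 31.57 − (1.3 × 10⁻⁴/7.3 × 10⁻⁴)·(+2.1) = 31.1960 psu.
Increase required: 31.1960 − 29.34 = 1.8560 psu.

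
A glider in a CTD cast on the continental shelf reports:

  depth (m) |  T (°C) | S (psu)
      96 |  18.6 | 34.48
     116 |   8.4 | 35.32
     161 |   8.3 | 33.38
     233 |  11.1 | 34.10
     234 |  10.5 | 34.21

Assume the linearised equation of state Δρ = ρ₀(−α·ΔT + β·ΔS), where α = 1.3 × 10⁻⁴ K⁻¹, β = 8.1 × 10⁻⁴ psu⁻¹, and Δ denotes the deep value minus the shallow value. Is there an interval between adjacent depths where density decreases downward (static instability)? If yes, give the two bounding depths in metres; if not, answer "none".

116–161 m

Evaluate Δρ/ρ₀ = −αΔT + βΔS across each adjacent pair:
  96–116 m: −αΔT+βΔS = −(1.3 × 10⁻⁴)(-10.2)+(8.1 × 10⁻⁴)(+0.84) = 2.0 × 10⁻³ → stable
  116–161 m: −αΔT+βΔS = −(1.3 × 10⁻⁴)(-0.1)+(8.1 × 10⁻⁴)(-1.94) = -1.6 × 10⁻³ → UNSTABLE
  161–233 m: −αΔT+βΔS = −(1.3 × 10⁻⁴)(+2.8)+(8.1 × 10⁻⁴)(+0.72) = 2.2 × 10⁻⁴ → stable
  233–234 m: −αΔT+βΔS = −(1.3 × 10⁻⁴)(-0.6)+(8.1 × 10⁻⁴)(+0.11) = 1.7 × 10⁻⁴ → stable
The 116–161 m interval has Δρ < 0: lighter water underlies denser water.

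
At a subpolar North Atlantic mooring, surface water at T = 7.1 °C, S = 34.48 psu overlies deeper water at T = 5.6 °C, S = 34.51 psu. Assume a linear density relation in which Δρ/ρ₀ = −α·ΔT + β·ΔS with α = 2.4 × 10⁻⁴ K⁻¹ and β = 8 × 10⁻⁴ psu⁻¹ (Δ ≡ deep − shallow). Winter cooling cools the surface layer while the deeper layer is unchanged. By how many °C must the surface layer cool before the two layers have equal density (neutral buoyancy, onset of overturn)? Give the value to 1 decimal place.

1.6 °C

Neutral buoyancy requires Δρ = 0, i.e. −α(T_deep − T_surf′) + β(S_deep − S_surf) = 0.
T_surf′ = T_deep − (β/α)·ΔS = 5.6 − (8 × 10⁻⁴/2.4 × 10⁻⁴)·(+0.03) = 5.500 °C.
Cooling required: 7.1 − (5.500) = 1.600 °C.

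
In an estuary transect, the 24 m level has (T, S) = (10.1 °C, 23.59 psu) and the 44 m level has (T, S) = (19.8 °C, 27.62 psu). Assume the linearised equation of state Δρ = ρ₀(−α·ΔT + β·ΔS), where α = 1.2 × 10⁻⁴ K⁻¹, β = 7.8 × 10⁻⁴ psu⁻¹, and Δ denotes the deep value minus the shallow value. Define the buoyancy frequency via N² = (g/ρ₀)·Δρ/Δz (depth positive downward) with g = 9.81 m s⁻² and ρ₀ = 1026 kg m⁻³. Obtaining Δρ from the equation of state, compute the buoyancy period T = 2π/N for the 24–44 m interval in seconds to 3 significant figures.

202 s

ΔT = +9.7 K, ΔS = +4.03 psu (deep − shallow).
Δρ/ρ₀ = −αΔT + βΔS = -1.164 × 10⁻³ + 3.1434 × 10⁻³ = 1.9794 × 10⁻³, so Δρ ≈ 2.031 kg m⁻³.
N² = (g/ρ₀)·Δρ/Δz = g·(Δρ/ρ₀)/Δz = 9.81 × 1.9794 × 10⁻³ / 20 = 9.7090 × 10⁻⁴ s⁻².
N = √(9.7090 × 10⁻⁴) = 0.031159 rad s⁻¹ → T = 2π/N = 201.65 s ≈ 202 s.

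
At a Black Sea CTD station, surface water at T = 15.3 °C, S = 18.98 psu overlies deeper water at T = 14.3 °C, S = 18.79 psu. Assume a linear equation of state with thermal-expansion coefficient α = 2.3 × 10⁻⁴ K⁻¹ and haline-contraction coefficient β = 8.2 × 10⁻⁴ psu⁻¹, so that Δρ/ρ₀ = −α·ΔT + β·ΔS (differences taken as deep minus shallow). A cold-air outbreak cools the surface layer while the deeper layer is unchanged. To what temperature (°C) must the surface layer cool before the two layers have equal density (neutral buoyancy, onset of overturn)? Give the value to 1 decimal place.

15.0 °C

Neutral buoyancy requires Δρ = 0, i.e. −α(T_deep − T_surf′) + β(S_deep − S_surf) = 0.
T_surf′ = T_deep − (β/α)·ΔS = 14.3 − (8.2 × 10⁻⁴/2.3 × 10⁻⁴)·(-0.19) = 14.977 °C.
Cooling required: 15.3 − (14.977) = 0.323 °C.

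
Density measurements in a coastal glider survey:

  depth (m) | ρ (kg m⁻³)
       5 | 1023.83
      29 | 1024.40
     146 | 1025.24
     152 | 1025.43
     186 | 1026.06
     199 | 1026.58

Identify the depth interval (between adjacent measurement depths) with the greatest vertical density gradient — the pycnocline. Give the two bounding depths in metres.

186–199 m

Compute the density gradient over each adjacent pair:
  5–29 m: Δρ/Δz = 0.57/24 = 0.024 kg m⁻⁴
  29–146 m: Δρ/Δz = 0.84/117 = 7.2 × 10⁻³ kg m⁻⁴
  146–152 m: Δρ/Δz = 0.19/6 = 0.032 kg m⁻⁴
  152–186 m: Δρ/Δz = 0.63/34 = 0.019 kg m⁻⁴
  186–199 m: Δρ/Δz = 0.52/13 = 0.040 kg m⁻⁴
The largest gradient is in the 186–199 m interval — the pycnocline.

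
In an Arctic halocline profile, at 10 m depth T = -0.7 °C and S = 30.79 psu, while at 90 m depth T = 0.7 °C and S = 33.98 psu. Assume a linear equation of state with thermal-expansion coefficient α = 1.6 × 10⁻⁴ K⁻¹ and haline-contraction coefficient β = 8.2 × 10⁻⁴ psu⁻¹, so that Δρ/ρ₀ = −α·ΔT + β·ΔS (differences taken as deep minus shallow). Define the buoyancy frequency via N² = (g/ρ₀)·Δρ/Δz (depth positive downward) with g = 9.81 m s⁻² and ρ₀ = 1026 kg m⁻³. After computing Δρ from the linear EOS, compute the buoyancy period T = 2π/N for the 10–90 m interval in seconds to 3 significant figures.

ΔT = +1.4 K, ΔS = +3.19 psu (deep − shallow).
Δρ/ρ₀ = −αΔT + βΔS = -2.24 × 10⁻⁴ + 2.6158 × 10⁻³ = 2.3918 × 10⁻³, so Δρ ≈ 2.454 kg m⁻³.
N² = (g/ρ₀)·Δρ/Δz = g·(Δρ/ρ₀)/Δz = 9.81 × 2.3918 × 10⁻³ / 80 = 2.9329 × 10⁻⁴ s⁻².
N = √(2.9329 × 10⁻⁴) = 0.017126 rad s⁻¹ → T = 2π/N = 366.88 s ≈ 367 s.

367 s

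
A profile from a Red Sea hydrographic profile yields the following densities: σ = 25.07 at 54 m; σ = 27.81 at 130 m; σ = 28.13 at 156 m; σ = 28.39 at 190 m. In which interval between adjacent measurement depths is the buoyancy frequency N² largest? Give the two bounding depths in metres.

Compute the density gradient over each adjacent pair:
  54–130 m: Δρ/Δz = 2.74/76 = 0.036 kg m⁻⁴
  130–156 m: Δρ/Δz = 0.32/26 = 0.012 kg m⁻⁴
  156–190 m: Δρ/Δz = 0.26/34 = 7.6 × 10⁻³ kg m⁻⁴
The largest gradient is in the 54–130 m interval — the pycnocline.

54–130 m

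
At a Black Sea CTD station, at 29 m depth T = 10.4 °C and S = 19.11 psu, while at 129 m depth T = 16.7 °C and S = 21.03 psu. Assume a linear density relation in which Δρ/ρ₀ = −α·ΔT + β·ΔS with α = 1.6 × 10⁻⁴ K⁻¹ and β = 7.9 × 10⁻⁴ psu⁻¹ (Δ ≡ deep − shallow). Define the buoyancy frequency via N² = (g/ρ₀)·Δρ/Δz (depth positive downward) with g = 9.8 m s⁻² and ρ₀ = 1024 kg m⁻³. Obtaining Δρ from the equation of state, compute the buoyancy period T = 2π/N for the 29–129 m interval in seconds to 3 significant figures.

ΔT = +6.3 K, ΔS = +1.92 psu (deep − shallow).
Δρ/ρ₀ = −αΔT + βΔS = -1.008 × 10⁻³ + 1.5168 × 10⁻³ = 5.088 × 10⁻⁴, so Δρ ≈ 0.5210 kg m⁻³.
N² = (g/ρ₀)·Δρ/Δz = g·(Δρ/ρ₀)/Δz = 9.8 × 5.088 × 10⁻⁴ / 100 = 4.9862 × 10⁻⁵ s⁻².
N = √(4.9862 × 10⁻⁵) = 7.0613 × 10⁻³ rad s⁻¹ → T = 2π/N = 889.81 s ≈ 890 s.

890 s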